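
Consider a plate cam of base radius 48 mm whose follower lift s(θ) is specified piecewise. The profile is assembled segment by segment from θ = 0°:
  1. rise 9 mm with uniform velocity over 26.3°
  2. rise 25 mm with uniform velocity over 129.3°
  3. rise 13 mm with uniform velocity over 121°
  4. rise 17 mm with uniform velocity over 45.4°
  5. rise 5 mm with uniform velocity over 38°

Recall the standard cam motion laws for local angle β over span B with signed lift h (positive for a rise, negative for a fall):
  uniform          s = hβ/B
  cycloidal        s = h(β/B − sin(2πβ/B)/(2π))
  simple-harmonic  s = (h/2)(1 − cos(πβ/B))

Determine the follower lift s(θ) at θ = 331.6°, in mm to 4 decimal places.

seg 1 [0°–26.3°] uniform, h=9: full span → s += 9 → s = 9.0000
seg 2 [26.3°–155.6°] uniform, h=25: full span → s += 25 → s = 34.0000
seg 3 [155.6°–276.6°] uniform, h=13: full span → s += 13 → s = 47.0000
seg 4 [276.6°–322°] uniform, h=17: full span → s += 17 → s = 64.0000
seg 5 [322°–360°] uniform, h=5: θ=331.6° here. β=9.6, B=38. 5·9.6/38 = 1.2632 → s = 65.2632

65.2632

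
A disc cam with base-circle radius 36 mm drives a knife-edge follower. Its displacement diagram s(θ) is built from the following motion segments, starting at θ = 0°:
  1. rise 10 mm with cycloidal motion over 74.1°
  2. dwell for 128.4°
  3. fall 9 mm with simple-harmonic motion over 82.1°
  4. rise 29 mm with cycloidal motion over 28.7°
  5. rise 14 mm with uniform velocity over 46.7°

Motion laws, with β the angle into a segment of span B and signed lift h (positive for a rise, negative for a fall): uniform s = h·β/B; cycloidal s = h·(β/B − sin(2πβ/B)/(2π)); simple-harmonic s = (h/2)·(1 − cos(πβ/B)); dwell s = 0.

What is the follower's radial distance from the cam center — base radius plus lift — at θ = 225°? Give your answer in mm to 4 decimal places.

seg 1 [0°–74.1°] cycloidal, h=10: full span → s += 10 → s = 10.0000
seg 2 [74.1°–202.5°] dwell: s stays 10.0000
seg 3 [202.5°–284.6°] simple-harmonic, h=-9: θ=225° here. β=22.5, B=82.1. -9/2·(1 − cos(π·0.2741)) = -1.5673 → s = 8.4327
radial distance = base radius + s = 36 + 8.4327 = 44.4327

44.4327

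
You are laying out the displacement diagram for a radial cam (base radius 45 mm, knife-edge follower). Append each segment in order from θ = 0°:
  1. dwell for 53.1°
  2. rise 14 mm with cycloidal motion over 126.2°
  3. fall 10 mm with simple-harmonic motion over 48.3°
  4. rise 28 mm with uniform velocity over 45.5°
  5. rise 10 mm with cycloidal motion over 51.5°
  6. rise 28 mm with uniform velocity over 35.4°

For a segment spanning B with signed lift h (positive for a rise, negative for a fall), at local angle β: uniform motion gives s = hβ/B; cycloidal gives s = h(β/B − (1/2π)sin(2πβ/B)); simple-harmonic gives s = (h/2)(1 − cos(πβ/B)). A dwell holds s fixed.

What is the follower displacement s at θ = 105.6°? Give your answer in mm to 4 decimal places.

seg 1 [0°–53.1°] dwell: s stays 0.0000
seg 2 [53.1°–179.3°] cycloidal, h=14: θ=105.6° here. β=52.5, B=126.2. 14·(0.4160 − sin(2π·0.4160)/(2π)) = 4.7020 → s = 4.7020

4.7020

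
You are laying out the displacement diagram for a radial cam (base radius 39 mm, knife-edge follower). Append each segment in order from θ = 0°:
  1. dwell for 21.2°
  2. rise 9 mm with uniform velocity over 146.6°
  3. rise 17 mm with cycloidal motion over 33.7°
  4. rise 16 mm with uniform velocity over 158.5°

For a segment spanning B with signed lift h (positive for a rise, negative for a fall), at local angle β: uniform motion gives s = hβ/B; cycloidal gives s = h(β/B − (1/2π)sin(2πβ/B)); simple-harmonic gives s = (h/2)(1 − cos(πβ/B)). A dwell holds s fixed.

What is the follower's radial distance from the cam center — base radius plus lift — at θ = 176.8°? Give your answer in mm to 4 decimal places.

seg 1 [0°–21.2°] dwell: s stays 0.0000
seg 2 [21.2°–167.8°] uniform, h=9: full span → s += 9 → s = 9.0000
seg 3 [167.8°–201.5°] cycloidal, h=17: θ=176.8° here. β=9, B=33.7. 17·(0.2671 − sin(2π·0.2671)/(2π)) = 1.8500 → s = 10.8500
radial distance = base radius + s = 39 + 10.8500 = 49.8500

49.8500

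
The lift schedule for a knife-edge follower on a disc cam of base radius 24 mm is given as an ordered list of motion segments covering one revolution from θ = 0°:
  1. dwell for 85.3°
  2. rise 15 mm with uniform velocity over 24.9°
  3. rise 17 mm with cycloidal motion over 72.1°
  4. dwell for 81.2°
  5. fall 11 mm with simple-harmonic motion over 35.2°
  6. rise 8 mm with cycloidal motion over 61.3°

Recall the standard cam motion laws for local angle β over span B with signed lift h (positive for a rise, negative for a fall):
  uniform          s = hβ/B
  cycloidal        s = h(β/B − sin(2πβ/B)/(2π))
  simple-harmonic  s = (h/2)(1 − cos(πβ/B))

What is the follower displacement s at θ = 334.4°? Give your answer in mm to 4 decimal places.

seg 1 [0°–85.3°] dwell: s stays 0.0000
seg 2 [85.3°–110.2°] uniform, h=15: full span → s += 15 → s = 15.0000
seg 3 [110.2°–182.3°] cycloidal, h=17: full span → s += 17 → s = 32.0000
seg 4 [182.3°–263.5°] dwell: s stays 32.0000
seg 5 [263.5°–298.7°] simple-harmonic, h=-11: full span → s += -11 → s = 21.0000
seg 6 [298.7°–360°] cycloidal, h=8: θ=334.4° here. β=35.7, B=61.3. 8·(0.5824 − sin(2π·0.5824)/(2π)) = 5.2891 → s = 26.2891

26.2891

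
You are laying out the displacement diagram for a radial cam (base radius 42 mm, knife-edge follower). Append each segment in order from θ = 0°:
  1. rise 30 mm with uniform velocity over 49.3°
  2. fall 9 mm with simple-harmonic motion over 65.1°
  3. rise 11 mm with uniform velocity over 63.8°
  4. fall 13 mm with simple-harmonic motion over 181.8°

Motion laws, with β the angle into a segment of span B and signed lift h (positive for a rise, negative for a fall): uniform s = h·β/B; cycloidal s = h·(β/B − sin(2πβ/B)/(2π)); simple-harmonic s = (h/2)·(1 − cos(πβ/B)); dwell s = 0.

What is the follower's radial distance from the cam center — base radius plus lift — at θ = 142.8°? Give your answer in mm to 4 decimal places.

seg 1 [0°–49.3°] uniform, h=30: full span → s += 30 → s = 30.0000
seg 2 [49.3°–114.4°] simple-harmonic, h=-9: full span → s += -9 → s = 21.0000
seg 3 [114.4°–178.2°] uniform, h=11: θ=142.8° here. β=28.4, B=63.8. 11·28.4/63.8 = 4.8966 → s = 25.8966
radial distance = base radius + s = 42 + 25.8966 = 67.8966

67.8966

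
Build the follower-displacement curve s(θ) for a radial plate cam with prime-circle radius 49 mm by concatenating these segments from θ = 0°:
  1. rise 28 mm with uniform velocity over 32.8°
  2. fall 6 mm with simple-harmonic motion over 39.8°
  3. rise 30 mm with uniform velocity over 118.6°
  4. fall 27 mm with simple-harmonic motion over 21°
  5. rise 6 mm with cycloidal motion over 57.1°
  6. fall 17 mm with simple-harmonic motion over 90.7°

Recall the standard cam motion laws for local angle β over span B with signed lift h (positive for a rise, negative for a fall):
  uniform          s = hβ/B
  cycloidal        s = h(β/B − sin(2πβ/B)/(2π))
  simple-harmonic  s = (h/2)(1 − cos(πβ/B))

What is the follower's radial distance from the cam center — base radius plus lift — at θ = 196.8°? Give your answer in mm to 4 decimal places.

seg 1 [0°–32.8°] uniform, h=28: full span → s += 28 → s = 28.0000
seg 2 [32.8°–72.6°] simple-harmonic, h=-6: full span → s += -6 → s = 22.0000
seg 3 [72.6°–191.2°] uniform, h=30: full span → s += 30 → s = 52.0000
seg 4 [191.2°–212.2°] simple-harmonic, h=-27: θ=196.8° here. β=5.6, B=21. -27/2·(1 − cos(π·0.2667)) = -4.4667 → s = 47.5333
radial distance = base radius + s = 49 + 47.5333 = 96.5333

96.5333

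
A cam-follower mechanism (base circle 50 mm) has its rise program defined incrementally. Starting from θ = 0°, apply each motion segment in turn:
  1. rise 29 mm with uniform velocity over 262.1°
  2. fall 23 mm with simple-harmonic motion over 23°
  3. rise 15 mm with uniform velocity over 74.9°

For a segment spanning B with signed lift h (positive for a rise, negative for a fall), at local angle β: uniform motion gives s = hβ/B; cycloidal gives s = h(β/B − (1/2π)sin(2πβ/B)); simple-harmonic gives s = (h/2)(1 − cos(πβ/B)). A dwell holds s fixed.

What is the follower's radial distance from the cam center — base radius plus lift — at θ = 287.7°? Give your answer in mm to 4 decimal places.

seg 1 [0°–262.1°] uniform, h=29: full span → s += 29 → s = 29.0000
seg 2 [262.1°–285.1°] simple-harmonic, h=-23: full span → s += -23 → s = 6.0000
seg 3 [285.1°–360°] uniform, h=15: θ=287.7° here. β=2.6, B=74.9. 15·2.6/74.9 = 0.5207 → s = 6.5207
radial distance = base radius + s = 50 + 6.5207 = 56.5207

56.5207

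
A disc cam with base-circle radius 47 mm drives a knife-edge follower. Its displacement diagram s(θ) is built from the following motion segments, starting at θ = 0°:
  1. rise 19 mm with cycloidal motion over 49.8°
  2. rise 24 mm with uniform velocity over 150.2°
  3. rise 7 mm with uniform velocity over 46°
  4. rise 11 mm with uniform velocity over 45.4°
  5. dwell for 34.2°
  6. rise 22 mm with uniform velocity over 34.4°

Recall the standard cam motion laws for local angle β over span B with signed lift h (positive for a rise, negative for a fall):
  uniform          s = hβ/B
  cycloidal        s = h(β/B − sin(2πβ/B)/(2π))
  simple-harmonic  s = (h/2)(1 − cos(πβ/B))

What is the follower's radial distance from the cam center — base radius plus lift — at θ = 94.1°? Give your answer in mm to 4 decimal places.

seg 1 [0°–49.8°] cycloidal, h=19: full span → s += 19 → s = 19.0000
seg 2 [49.8°–200°] uniform, h=24: θ=94.1° here. β=44.3, B=150.2. 24·44.3/150.2 = 7.0786 → s = 26.0786
radial distance = base radius + s = 47 + 26.0786 = 73.0786

73.0786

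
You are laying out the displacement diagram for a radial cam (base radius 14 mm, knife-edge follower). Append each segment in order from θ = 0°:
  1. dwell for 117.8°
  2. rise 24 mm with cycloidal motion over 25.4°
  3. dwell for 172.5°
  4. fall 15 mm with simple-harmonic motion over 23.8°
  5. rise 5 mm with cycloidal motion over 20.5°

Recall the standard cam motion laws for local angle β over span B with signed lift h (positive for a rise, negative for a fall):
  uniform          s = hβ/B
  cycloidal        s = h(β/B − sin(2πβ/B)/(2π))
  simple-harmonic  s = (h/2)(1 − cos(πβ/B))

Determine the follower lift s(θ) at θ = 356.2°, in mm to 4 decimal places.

seg 1 [0°–117.8°] dwell: s stays 0.0000
seg 2 [117.8°–143.2°] cycloidal, h=24: full span → s += 24 → s = 24.0000
seg 3 [143.2°–315.7°] dwell: s stays 24.0000
seg 4 [315.7°–339.5°] simple-harmonic, h=-15: full span → s += -15 → s = 9.0000
seg 5 [339.5°–360°] cycloidal, h=5: θ=356.2° here. β=16.7, B=20.5. 5·(0.8146 − sin(2π·0.8146)/(2π)) = 4.8042 → s = 13.8042

13.8042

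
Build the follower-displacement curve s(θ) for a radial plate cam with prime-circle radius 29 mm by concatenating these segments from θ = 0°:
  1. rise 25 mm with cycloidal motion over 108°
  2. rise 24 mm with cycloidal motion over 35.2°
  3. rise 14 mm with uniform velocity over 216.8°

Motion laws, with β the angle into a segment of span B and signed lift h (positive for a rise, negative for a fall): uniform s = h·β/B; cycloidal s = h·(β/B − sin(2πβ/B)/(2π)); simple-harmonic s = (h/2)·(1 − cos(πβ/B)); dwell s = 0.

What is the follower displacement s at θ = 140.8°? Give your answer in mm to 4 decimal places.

seg 1 [0°–108°] cycloidal, h=25: full span → s += 25 → s = 25.0000
seg 2 [108°–143.2°] cycloidal, h=24: θ=140.8° here. β=32.8, B=35.2. 24·(0.9318 − sin(2π·0.9318)/(2π)) = 23.9504 → s = 48.9504

48.9504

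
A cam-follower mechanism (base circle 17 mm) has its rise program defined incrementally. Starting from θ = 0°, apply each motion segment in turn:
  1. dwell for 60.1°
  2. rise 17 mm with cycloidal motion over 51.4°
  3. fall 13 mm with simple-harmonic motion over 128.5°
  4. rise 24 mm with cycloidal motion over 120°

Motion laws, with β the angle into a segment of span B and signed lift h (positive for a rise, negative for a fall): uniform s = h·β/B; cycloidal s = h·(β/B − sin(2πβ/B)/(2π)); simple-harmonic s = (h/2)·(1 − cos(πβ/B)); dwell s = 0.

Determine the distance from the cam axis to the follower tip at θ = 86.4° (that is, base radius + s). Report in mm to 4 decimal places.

seg 1 [0°–60.1°] dwell: s stays 0.0000
seg 2 [60.1°–111.5°] cycloidal, h=17: θ=86.4° here. β=26.3, B=51.4. 17·(0.5117 − sin(2π·0.5117)/(2π)) = 8.8967 → s = 8.8967
radial distance = base radius + s = 17 + 8.8967 = 25.8967

25.8967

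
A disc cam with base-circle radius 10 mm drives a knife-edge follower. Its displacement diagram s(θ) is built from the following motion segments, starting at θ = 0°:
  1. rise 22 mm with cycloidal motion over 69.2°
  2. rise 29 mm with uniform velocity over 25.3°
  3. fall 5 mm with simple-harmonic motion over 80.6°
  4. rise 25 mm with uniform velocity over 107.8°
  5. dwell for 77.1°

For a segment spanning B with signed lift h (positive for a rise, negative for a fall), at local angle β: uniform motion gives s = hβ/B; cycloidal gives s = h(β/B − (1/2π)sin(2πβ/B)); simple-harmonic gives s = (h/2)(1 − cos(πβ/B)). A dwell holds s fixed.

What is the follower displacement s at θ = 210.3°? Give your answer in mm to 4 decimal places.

seg 1 [0°–69.2°] cycloidal, h=22: full span → s += 22 → s = 22.0000
seg 2 [69.2°–94.5°] uniform, h=29: full span → s += 29 → s = 51.0000
seg 3 [94.5°–175.1°] simple-harmonic, h=-5: full span → s += -5 → s = 46.0000
seg 4 [175.1°–282.9°] uniform, h=25: θ=210.3° here. β=35.2, B=107.8. 25·35.2/107.8 = 8.1633 → s = 54.1633

54.1633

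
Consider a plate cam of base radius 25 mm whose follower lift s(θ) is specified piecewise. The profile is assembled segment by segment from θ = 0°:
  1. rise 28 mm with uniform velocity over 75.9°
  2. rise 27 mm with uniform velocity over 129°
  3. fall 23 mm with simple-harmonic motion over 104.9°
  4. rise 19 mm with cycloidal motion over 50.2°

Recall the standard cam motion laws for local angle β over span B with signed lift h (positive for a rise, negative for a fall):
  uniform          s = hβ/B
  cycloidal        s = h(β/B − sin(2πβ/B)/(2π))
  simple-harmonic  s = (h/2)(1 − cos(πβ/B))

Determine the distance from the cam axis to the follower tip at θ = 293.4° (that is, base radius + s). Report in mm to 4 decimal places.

seg 1 [0°–75.9°] uniform, h=28: full span → s += 28 → s = 28.0000
seg 2 [75.9°–204.9°] uniform, h=27: full span → s += 27 → s = 55.0000
seg 3 [204.9°–309.8°] simple-harmonic, h=-23: θ=293.4° here. β=88.5, B=104.9. -23/2·(1 − cos(π·0.8437)) = -21.6406 → s = 33.3594
radial distance = base radius + s = 25 + 33.3594 = 58.3594

58.3594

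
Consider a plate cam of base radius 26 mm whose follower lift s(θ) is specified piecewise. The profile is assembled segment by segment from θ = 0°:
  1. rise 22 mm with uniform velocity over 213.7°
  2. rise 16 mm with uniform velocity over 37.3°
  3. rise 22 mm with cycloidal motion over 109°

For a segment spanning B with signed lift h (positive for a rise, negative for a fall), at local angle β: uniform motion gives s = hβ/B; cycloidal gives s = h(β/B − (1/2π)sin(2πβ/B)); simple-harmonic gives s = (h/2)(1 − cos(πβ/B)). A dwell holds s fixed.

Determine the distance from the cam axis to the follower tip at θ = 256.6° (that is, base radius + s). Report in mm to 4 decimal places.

seg 1 [0°–213.7°] uniform, h=22: full span → s += 22 → s = 22.0000
seg 2 [213.7°–251°] uniform, h=16: full span → s += 16 → s = 38.0000
seg 3 [251°–360°] cycloidal, h=22: θ=256.6° here. β=5.6, B=109. 22·(0.0514 − sin(2π·0.0514)/(2π)) = 0.0195 → s = 38.0195
radial distance = base radius + s = 26 + 38.0195 = 64.0195

64.0195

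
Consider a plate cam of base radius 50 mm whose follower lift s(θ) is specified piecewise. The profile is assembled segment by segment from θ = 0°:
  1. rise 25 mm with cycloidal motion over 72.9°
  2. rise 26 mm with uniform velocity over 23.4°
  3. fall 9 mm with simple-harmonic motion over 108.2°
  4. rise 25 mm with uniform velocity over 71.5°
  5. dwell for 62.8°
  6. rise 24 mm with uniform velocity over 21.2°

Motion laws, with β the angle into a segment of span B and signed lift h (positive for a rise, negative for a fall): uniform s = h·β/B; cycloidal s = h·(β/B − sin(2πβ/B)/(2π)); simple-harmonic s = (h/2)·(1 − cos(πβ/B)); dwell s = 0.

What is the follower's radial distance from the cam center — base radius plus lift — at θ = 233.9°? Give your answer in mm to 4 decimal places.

seg 1 [0°–72.9°] cycloidal, h=25: full span → s += 25 → s = 25.0000
seg 2 [72.9°–96.3°] uniform, h=26: full span → s += 26 → s = 51.0000
seg 3 [96.3°–204.5°] simple-harmonic, h=-9: full span → s += -9 → s = 42.0000
seg 4 [204.5°–276°] uniform, h=25: θ=233.9° here. β=29.4, B=71.5. 25·29.4/71.5 = 10.2797 → s = 52.2797
radial distance = base radius + s = 50 + 52.2797 = 102.2797

102.2797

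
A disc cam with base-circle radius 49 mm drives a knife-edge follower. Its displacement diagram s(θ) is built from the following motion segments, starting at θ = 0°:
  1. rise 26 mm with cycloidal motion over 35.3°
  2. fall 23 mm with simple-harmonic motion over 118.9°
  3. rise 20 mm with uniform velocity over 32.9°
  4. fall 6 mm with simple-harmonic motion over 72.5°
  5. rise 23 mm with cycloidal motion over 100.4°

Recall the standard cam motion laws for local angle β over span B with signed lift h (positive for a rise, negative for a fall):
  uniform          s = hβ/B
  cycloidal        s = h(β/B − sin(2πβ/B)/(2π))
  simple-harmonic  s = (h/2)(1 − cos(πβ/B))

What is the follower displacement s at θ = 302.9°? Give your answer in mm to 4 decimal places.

seg 1 [0°–35.3°] cycloidal, h=26: full span → s += 26 → s = 26.0000
seg 2 [35.3°–154.2°] simple-harmonic, h=-23: full span → s += -23 → s = 3.0000
seg 3 [154.2°–187.1°] uniform, h=20: full span → s += 20 → s = 23.0000
seg 4 [187.1°–259.6°] simple-harmonic, h=-6: full span → s += -6 → s = 17.0000
seg 5 [259.6°–360°] cycloidal, h=23: θ=302.9° here. β=43.3, B=100.4. 23·(0.4313 − sin(2π·0.4313)/(2π)) = 8.3873 → s = 25.3873

25.3873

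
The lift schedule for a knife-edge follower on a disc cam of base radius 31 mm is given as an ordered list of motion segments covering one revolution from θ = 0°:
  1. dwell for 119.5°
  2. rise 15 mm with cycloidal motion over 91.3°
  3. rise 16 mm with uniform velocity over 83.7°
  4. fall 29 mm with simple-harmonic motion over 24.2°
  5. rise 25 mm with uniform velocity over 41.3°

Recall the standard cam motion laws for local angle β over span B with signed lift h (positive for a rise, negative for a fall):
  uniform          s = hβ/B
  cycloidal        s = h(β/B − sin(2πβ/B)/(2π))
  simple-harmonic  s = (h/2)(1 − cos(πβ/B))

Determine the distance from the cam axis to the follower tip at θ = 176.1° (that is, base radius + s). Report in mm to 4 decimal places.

seg 1 [0°–119.5°] dwell: s stays 0.0000
seg 2 [119.5°–210.8°] cycloidal, h=15: θ=176.1° here. β=56.6, B=91.3. 15·(0.6199 − sin(2π·0.6199)/(2π)) = 10.9325 → s = 10.9325
radial distance = base radius + s = 31 + 10.9325 = 41.9325

41.9325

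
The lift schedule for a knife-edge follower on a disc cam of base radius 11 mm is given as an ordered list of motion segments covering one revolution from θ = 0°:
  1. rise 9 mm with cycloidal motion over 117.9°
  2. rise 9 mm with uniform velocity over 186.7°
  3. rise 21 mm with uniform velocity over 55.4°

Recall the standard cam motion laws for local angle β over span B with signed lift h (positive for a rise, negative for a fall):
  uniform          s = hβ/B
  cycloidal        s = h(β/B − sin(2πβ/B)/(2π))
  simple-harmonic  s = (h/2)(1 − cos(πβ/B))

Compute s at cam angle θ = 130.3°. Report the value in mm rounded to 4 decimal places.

seg 1 [0°–117.9°] cycloidal, h=9: full span → s += 9 → s = 9.0000
seg 2 [117.9°–304.6°] uniform, h=9: θ=130.3° here. β=12.4, B=186.7. 9·12.4/186.7 = 0.5978 → s = 9.5978

9.5978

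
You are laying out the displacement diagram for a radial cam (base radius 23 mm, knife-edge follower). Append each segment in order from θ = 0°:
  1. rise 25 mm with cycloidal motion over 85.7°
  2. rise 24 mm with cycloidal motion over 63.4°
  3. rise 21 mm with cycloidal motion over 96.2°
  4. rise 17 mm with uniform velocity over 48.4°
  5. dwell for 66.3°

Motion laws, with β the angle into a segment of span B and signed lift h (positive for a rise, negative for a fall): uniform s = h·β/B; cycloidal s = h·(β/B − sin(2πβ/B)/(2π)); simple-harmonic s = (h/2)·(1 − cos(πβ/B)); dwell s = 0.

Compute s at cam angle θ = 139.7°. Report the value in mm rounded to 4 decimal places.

seg 1 [0°–85.7°] cycloidal, h=25: full span → s += 25 → s = 25.0000
seg 2 [85.7°–149.1°] cycloidal, h=24: θ=139.7° here. β=54, B=63.4. 24·(0.8517 − sin(2π·0.8517)/(2π)) = 23.5072 → s = 48.5072

48.5072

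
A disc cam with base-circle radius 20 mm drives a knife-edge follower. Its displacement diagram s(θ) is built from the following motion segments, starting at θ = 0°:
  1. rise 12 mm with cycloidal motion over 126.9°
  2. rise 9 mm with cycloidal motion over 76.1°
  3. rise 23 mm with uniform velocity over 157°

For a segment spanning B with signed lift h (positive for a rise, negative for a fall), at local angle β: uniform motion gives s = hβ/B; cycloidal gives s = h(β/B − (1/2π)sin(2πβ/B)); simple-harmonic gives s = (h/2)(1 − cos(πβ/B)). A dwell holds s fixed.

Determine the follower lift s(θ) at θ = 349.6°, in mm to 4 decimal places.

seg 1 [0°–126.9°] cycloidal, h=12: full span → s += 12 → s = 12.0000
seg 2 [126.9°–203°] cycloidal, h=9: full span → s += 9 → s = 21.0000
seg 3 [203°–360°] uniform, h=23: θ=349.6° here. β=146.6, B=157. 23·146.6/157 = 21.4764 → s = 42.4764

42.4764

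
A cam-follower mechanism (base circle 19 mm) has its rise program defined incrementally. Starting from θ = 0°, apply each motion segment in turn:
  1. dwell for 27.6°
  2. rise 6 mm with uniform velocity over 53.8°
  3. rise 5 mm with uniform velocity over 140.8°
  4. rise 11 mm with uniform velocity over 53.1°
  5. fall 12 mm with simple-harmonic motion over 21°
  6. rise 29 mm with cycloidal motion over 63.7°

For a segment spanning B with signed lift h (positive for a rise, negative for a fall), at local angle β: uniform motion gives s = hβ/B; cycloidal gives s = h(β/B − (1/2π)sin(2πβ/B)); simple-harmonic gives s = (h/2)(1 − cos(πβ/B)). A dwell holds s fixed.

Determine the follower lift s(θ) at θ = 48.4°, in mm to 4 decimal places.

seg 1 [0°–27.6°] dwell: s stays 0.0000
seg 2 [27.6°–81.4°] uniform, h=6: θ=48.4° here. β=20.8, B=53.8. 6·20.8/53.8 = 2.3197 → s = 2.3197

2.3197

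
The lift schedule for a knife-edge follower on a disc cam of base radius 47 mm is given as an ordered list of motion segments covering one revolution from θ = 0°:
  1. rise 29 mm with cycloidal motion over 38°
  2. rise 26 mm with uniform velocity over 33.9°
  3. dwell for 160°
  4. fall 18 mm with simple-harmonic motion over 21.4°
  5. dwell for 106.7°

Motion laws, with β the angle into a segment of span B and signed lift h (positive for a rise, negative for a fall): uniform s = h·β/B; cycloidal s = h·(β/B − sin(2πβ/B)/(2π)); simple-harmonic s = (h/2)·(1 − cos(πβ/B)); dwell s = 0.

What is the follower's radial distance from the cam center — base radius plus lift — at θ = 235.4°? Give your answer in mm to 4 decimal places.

seg 1 [0°–38°] cycloidal, h=29: full span → s += 29 → s = 29.0000
seg 2 [38°–71.9°] uniform, h=26: full span → s += 26 → s = 55.0000
seg 3 [71.9°–231.9°] dwell: s stays 55.0000
seg 4 [231.9°–253.3°] simple-harmonic, h=-18: θ=235.4° here. β=3.5, B=21.4. -18/2·(1 − cos(π·0.1636)) = -1.1621 → s = 53.8379
radial distance = base radius + s = 47 + 53.8379 = 100.8379

100.8379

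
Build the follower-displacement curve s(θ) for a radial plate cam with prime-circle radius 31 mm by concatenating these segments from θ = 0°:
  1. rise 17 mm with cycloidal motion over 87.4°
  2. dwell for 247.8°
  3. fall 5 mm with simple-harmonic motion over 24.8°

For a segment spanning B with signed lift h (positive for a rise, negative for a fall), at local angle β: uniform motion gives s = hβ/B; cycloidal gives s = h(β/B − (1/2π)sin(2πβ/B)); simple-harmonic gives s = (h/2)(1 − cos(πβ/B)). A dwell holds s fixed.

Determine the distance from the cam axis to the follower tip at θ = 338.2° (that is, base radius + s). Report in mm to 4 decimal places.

seg 1 [0°–87.4°] cycloidal, h=17: full span → s += 17 → s = 17.0000
seg 2 [87.4°–335.2°] dwell: s stays 17.0000
seg 3 [335.2°–360°] simple-harmonic, h=-5: θ=338.2° here. β=3, B=24.8. -5/2·(1 − cos(π·0.1210)) = -0.1784 → s = 16.8216
radial distance = base radius + s = 31 + 16.8216 = 47.8216

47.8216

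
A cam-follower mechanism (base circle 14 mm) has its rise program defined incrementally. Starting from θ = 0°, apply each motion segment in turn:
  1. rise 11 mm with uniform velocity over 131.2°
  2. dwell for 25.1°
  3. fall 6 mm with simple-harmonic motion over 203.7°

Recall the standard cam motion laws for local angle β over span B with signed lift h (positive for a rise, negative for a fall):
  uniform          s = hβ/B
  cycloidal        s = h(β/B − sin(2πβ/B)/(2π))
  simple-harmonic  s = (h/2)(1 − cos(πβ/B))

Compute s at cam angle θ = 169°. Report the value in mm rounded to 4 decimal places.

seg 1 [0°–131.2°] uniform, h=11: full span → s += 11 → s = 11.0000
seg 2 [131.2°–156.3°] dwell: s stays 11.0000
seg 3 [156.3°–360°] simple-harmonic, h=-6: θ=169° here. β=12.7, B=203.7. -6/2·(1 − cos(π·0.0623)) = -0.0574 → s = 10.9426

10.9426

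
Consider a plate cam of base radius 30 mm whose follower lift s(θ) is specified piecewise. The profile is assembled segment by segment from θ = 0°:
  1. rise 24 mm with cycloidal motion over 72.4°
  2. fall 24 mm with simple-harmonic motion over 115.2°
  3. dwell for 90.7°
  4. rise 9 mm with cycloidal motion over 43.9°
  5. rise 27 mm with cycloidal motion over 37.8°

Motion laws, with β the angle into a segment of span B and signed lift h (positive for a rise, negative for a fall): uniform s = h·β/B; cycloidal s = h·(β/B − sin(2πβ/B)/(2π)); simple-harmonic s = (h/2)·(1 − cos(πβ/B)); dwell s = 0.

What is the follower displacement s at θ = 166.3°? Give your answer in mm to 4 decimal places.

seg 1 [0°–72.4°] cycloidal, h=24: full span → s += 24 → s = 24.0000
seg 2 [72.4°–187.6°] simple-harmonic, h=-24: θ=166.3° here. β=93.9, B=115.2. -24/2·(1 − cos(π·0.8151)) = -22.0318 → s = 1.9682

1.9682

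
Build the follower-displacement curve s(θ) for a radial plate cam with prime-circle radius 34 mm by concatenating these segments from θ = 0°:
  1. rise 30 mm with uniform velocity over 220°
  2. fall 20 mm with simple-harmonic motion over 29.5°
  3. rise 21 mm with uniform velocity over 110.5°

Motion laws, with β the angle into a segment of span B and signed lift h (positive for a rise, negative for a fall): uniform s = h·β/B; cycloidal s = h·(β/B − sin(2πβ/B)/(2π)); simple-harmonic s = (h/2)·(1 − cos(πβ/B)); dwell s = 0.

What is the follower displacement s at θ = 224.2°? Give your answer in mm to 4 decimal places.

seg 1 [0°–220°] uniform, h=30: full span → s += 30 → s = 30.0000
seg 2 [220°–249.5°] simple-harmonic, h=-20: θ=224.2° here. β=4.2, B=29.5. -20/2·(1 − cos(π·0.1424)) = -0.9837 → s = 29.0163

29.0163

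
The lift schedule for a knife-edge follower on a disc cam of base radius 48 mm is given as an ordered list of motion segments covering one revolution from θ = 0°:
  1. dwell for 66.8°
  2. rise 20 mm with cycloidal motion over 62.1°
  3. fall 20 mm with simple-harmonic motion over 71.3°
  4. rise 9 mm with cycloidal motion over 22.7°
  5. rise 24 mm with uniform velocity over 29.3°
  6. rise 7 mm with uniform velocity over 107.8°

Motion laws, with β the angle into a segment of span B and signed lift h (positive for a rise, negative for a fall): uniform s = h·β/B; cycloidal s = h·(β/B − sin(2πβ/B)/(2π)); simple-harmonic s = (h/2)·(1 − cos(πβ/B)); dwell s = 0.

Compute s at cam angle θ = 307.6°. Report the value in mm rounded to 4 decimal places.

seg 1 [0°–66.8°] dwell: s stays 0.0000
seg 2 [66.8°–128.9°] cycloidal, h=20: full span → s += 20 → s = 20.0000
seg 3 [128.9°–200.2°] simple-harmonic, h=-20: full span → s += -20 → s = 0.0000
seg 4 [200.2°–222.9°] cycloidal, h=9: full span → s += 9 → s = 9.0000
seg 5 [222.9°–252.2°] uniform, h=24: full span → s += 24 → s = 33.0000
seg 6 [252.2°–360°] uniform, h=7: θ=307.6° here. β=55.4, B=107.8. 7·55.4/107.8 = 3.5974 → s = 36.5974

36.5974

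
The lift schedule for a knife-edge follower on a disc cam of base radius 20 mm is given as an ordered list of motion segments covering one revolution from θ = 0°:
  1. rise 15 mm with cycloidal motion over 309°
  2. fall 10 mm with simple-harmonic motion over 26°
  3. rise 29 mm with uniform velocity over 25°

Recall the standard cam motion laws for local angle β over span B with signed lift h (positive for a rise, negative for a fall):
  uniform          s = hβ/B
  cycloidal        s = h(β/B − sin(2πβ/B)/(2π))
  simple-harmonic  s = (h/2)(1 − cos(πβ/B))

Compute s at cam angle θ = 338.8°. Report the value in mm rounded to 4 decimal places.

seg 1 [0°–309°] cycloidal, h=15: full span → s += 15 → s = 15.0000
seg 2 [309°–335°] simple-harmonic, h=-10: full span → s += -10 → s = 5.0000
seg 3 [335°–360°] uniform, h=29: θ=338.8° here. β=3.8, B=25. 29·3.8/25 = 4.4080 → s = 9.4080

9.4080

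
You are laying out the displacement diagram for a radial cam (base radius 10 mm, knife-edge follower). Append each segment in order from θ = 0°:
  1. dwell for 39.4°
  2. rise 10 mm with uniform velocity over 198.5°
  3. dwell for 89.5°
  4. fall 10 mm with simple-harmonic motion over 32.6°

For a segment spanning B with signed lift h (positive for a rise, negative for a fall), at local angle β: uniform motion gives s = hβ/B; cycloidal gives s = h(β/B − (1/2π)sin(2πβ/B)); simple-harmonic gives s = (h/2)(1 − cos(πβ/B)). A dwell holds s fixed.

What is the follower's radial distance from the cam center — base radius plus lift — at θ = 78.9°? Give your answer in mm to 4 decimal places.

seg 1 [0°–39.4°] dwell: s stays 0.0000
seg 2 [39.4°–237.9°] uniform, h=10: θ=78.9° here. β=39.5, B=198.5. 10·39.5/198.5 = 1.9899 → s = 1.9899
radial distance = base radius + s = 10 + 1.9899 = 11.9899

11.9899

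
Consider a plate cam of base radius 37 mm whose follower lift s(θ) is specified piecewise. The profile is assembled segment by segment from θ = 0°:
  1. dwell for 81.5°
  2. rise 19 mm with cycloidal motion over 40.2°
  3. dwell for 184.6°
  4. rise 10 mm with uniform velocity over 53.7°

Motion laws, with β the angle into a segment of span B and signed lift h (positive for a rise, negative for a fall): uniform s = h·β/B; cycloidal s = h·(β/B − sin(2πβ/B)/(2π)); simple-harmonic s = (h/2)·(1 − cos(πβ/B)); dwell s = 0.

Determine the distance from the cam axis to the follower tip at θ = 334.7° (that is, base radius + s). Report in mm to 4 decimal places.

seg 1 [0°–81.5°] dwell: s stays 0.0000
seg 2 [81.5°–121.7°] cycloidal, h=19: full span → s += 19 → s = 19.0000
seg 3 [121.7°–306.3°] dwell: s stays 19.0000
seg 4 [306.3°–360°] uniform, h=10: θ=334.7° here. β=28.4, B=53.7. 10·28.4/53.7 = 5.2886 → s = 24.2886
radial distance = base radius + s = 37 + 24.2886 = 61.2886

61.2886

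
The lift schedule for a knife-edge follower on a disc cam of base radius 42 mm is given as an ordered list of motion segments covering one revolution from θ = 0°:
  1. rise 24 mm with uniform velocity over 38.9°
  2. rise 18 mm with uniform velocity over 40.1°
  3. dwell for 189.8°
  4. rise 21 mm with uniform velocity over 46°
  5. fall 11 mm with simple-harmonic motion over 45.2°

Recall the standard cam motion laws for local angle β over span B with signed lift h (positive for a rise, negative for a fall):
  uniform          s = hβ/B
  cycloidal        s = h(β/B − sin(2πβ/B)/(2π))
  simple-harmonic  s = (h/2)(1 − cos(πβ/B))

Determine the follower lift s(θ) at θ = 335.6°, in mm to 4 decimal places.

seg 1 [0°–38.9°] uniform, h=24: full span → s += 24 → s = 24.0000
seg 2 [38.9°–79°] uniform, h=18: full span → s += 18 → s = 42.0000
seg 3 [79°–268.8°] dwell: s stays 42.0000
seg 4 [268.8°–314.8°] uniform, h=21: full span → s += 21 → s = 63.0000
seg 5 [314.8°–360°] simple-harmonic, h=-11: θ=335.6° here. β=20.8, B=45.2. -11/2·(1 − cos(π·0.4602)) = -4.8137 → s = 58.1863

58.1863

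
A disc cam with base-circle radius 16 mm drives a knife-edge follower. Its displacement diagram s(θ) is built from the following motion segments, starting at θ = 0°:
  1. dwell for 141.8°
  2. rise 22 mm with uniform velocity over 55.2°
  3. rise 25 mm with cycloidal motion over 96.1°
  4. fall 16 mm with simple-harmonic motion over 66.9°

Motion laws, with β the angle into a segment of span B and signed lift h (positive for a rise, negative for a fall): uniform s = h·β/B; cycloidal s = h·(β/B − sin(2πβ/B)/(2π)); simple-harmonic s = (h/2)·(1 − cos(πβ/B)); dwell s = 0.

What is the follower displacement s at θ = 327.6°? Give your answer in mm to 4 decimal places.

seg 1 [0°–141.8°] dwell: s stays 0.0000
seg 2 [141.8°–197°] uniform, h=22: full span → s += 22 → s = 22.0000
seg 3 [197°–293.1°] cycloidal, h=25: full span → s += 25 → s = 47.0000
seg 4 [293.1°–360°] simple-harmonic, h=-16: θ=327.6° here. β=34.5, B=66.9. -16/2·(1 − cos(π·0.5157)) = -8.3943 → s = 38.6057

38.6057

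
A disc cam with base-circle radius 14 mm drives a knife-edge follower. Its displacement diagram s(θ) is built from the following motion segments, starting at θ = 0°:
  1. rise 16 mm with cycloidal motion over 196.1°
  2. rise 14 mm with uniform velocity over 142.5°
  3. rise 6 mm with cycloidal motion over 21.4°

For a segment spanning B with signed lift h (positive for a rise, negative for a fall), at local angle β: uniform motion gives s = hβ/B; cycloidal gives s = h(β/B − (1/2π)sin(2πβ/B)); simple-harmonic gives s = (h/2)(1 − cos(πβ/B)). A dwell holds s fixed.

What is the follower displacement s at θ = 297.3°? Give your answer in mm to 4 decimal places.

seg 1 [0°–196.1°] cycloidal, h=16: full span → s += 16 → s = 16.0000
seg 2 [196.1°–338.6°] uniform, h=14: θ=297.3° here. β=101.2, B=142.5. 14·101.2/142.5 = 9.9425 → s = 25.9425

25.9425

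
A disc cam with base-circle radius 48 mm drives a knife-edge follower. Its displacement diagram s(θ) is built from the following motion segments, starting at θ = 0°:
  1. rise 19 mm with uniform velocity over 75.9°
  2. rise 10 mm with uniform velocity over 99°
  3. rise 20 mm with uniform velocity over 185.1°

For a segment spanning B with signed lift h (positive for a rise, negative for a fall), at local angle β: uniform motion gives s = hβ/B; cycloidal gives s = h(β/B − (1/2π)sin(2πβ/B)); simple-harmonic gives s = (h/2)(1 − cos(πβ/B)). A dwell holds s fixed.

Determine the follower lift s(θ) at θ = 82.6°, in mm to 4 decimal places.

seg 1 [0°–75.9°] uniform, h=19: full span → s += 19 → s = 19.0000
seg 2 [75.9°–174.9°] uniform, h=10: θ=82.6° here. β=6.7, B=99. 10·6.7/99 = 0.6768 → s = 19.6768

19.6768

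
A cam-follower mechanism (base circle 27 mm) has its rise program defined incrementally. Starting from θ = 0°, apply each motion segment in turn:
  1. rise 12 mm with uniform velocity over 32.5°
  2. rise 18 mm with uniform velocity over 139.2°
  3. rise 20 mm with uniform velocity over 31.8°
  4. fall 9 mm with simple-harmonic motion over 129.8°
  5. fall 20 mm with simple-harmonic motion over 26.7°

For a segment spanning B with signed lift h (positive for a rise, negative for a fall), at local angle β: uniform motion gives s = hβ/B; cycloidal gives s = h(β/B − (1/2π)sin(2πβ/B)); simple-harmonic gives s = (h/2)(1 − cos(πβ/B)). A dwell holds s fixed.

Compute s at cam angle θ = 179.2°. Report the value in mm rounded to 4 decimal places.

seg 1 [0°–32.5°] uniform, h=12: full span → s += 12 → s = 12.0000
seg 2 [32.5°–171.7°] uniform, h=18: full span → s += 18 → s = 30.0000
seg 3 [171.7°–203.5°] uniform, h=20: θ=179.2° here. β=7.5, B=31.8. 20·7.5/31.8 = 4.7170 → s = 34.7170

34.7170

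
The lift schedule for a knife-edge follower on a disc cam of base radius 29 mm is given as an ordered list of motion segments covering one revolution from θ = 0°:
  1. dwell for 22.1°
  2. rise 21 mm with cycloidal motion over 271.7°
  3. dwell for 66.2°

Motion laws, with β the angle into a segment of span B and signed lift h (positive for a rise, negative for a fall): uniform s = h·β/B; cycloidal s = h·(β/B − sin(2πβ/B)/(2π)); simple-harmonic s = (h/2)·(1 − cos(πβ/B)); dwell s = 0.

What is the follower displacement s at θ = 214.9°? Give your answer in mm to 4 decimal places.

seg 1 [0°–22.1°] dwell: s stays 0.0000
seg 2 [22.1°–293.8°] cycloidal, h=21: θ=214.9° here. β=192.8, B=271.7. 21·(0.7096 − sin(2π·0.7096)/(2π)) = 18.1369 → s = 18.1369

18.1369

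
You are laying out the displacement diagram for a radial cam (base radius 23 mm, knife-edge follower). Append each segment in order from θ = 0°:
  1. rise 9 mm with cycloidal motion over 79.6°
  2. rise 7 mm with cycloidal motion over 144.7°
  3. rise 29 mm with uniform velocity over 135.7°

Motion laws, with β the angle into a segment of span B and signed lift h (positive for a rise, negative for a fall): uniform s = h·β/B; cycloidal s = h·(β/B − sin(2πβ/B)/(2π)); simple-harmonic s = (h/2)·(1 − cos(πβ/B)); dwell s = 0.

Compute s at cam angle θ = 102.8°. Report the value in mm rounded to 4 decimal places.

seg 1 [0°–79.6°] cycloidal, h=9: full span → s += 9 → s = 9.0000
seg 2 [79.6°–224.3°] cycloidal, h=7: θ=102.8° here. β=23.2, B=144.7. 7·(0.1603 − sin(2π·0.1603)/(2π)) = 0.1804 → s = 9.1804

9.1804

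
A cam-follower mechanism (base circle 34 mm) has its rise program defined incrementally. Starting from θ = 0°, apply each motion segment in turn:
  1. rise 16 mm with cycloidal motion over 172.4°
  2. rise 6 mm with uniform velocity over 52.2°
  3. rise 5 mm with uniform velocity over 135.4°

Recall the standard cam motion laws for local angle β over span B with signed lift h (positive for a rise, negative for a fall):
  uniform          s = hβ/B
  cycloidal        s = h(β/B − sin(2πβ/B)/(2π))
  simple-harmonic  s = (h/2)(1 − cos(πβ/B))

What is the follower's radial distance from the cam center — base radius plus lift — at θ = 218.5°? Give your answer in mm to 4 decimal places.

seg 1 [0°–172.4°] cycloidal, h=16: full span → s += 16 → s = 16.0000
seg 2 [172.4°–224.6°] uniform, h=6: θ=218.5° here. β=46.1, B=52.2. 6·46.1/52.2 = 5.2989 → s = 21.2989
radial distance = base radius + s = 34 + 21.2989 = 55.2989

55.2989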